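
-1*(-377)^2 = -142129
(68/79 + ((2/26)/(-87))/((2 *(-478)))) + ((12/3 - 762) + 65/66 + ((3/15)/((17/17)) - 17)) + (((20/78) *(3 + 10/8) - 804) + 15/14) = -1574.79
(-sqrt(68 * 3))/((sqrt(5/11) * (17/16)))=-32 * sqrt(2805)/85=-19.94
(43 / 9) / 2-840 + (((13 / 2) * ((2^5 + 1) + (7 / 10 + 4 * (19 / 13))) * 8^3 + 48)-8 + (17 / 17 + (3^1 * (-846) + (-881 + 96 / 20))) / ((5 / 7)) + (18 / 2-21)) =56709679 / 450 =126021.51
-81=-81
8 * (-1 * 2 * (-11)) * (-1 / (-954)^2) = -44 / 227529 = -0.00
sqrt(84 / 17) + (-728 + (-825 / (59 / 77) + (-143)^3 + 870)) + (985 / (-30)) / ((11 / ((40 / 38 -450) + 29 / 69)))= -2923800.69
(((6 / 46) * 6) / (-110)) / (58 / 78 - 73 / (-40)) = -2808 / 1013771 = -0.00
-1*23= -23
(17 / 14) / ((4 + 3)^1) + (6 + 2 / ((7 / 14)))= 997 / 98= 10.17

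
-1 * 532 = -532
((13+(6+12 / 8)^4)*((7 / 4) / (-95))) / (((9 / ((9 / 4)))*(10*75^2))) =-355831 / 1368000000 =-0.00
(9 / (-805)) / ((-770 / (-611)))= -5499 / 619850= -0.01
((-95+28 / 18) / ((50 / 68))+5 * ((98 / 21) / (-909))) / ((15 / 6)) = -17331464 / 340875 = -50.84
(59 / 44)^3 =205379 / 85184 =2.41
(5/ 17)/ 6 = 5/ 102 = 0.05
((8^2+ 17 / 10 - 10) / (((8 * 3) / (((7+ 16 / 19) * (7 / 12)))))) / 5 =580951 / 273600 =2.12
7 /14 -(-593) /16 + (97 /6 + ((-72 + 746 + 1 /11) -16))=375841 /528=711.82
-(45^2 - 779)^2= -1552516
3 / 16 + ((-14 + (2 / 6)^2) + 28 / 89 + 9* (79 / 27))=165923 / 12816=12.95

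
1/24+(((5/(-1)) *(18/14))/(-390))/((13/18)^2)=27043/369096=0.07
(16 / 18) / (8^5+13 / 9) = 0.00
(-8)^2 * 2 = 128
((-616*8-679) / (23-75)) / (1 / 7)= 39249 / 52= 754.79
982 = 982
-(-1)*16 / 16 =1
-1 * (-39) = 39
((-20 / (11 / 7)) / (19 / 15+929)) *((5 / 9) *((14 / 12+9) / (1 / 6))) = -106750 / 230241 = -0.46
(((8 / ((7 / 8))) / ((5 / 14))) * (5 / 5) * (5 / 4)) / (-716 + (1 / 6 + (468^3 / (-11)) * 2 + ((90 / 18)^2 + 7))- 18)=-2112 / 1230085105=-0.00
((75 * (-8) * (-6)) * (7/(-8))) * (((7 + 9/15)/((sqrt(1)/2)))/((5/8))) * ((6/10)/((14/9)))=-147744/5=-29548.80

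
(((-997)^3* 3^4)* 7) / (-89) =561912293691 / 89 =6313621277.43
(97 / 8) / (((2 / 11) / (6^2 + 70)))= 56551 / 8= 7068.88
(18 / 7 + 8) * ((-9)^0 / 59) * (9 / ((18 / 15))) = 555 / 413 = 1.34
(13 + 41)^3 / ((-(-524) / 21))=826686 / 131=6310.58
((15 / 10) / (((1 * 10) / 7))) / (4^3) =21 / 1280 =0.02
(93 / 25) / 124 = 3 / 100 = 0.03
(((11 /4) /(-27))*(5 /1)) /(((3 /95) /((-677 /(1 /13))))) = 45985225 /324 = 141929.71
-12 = -12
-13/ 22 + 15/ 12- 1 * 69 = -68.34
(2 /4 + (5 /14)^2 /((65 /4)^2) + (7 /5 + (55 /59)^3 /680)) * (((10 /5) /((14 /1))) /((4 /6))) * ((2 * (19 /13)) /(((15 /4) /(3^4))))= 3384718056780057 /131552509647650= 25.73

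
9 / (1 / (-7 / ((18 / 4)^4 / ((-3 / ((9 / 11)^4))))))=1639792 / 1594323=1.03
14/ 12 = 7/ 6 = 1.17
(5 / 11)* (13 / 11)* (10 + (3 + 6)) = 1235 / 121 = 10.21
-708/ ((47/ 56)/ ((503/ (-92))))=4985736/ 1081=4612.15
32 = 32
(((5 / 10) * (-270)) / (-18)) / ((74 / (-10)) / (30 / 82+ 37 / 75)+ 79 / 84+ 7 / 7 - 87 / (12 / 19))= -416115 / 8012839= -0.05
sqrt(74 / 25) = sqrt(74) / 5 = 1.72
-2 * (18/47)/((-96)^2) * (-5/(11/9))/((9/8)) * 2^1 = 5/8272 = 0.00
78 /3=26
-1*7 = -7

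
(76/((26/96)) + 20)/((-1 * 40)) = -977/130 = -7.52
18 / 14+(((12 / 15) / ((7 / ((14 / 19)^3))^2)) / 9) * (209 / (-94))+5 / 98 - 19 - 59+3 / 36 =-78605527218223 / 1026442079460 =-76.58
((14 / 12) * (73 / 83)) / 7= 73 / 498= 0.15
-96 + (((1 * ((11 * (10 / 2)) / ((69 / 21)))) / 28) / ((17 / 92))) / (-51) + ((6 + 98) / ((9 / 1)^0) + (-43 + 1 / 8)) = -242333 / 6936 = -34.94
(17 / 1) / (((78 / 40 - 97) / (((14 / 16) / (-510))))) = 0.00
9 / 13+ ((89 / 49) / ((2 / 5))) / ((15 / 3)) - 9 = -9427 / 1274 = -7.40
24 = 24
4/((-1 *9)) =-0.44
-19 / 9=-2.11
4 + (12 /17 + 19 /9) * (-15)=-38.25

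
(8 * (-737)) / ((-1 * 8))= 737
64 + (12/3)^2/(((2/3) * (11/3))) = 776/11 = 70.55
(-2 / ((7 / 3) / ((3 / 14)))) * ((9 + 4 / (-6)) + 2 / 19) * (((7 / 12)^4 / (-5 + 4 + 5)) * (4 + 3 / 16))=-0.19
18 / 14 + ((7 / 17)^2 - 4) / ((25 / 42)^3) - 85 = -101.88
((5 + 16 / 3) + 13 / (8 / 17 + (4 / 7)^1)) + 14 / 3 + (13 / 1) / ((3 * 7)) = 73159 / 2604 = 28.09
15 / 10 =3 / 2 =1.50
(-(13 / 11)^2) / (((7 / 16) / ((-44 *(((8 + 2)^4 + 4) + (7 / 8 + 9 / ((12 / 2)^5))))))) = 2921743994 / 2079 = 1405360.27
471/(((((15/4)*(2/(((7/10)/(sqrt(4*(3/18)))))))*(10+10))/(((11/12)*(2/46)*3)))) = 0.32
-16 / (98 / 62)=-496 / 49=-10.12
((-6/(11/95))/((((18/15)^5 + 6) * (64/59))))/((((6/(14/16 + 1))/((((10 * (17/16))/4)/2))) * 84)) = -7444140625/267714822144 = -0.03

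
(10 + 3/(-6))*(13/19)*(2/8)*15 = 195/8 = 24.38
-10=-10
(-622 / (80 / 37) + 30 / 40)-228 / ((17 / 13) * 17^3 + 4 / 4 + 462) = -51388457 / 179080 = -286.96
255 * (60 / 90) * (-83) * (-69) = 973590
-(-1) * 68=68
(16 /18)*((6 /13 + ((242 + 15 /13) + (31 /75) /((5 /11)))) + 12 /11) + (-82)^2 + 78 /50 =3351292499 /482625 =6943.89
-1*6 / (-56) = 3 / 28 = 0.11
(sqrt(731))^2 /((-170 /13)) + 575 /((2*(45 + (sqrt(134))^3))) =-672004768 /12020395 + 38525*sqrt(134) /2404079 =-55.72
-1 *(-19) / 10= 19 / 10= 1.90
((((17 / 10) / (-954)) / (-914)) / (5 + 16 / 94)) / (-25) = -799 / 52971327000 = -0.00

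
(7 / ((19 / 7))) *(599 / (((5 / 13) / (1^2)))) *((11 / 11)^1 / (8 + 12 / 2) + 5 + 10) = 11501399 / 190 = 60533.68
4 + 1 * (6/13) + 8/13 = 5.08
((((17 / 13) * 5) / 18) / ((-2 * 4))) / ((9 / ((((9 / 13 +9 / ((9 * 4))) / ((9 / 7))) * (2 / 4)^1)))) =-29155 / 15769728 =-0.00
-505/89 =-5.67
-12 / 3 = -4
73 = 73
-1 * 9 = -9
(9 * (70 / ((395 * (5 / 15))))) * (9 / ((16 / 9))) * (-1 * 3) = -45927 / 632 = -72.67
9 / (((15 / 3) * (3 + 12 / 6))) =9 / 25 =0.36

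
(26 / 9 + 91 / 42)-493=-8783 / 18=-487.94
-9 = -9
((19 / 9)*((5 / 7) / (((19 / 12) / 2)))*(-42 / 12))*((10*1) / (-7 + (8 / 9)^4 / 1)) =437400 / 41831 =10.46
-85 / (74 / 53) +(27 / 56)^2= -7036867 / 116032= -60.65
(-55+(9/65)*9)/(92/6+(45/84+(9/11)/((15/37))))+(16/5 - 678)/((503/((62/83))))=-898656180436/224256214715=-4.01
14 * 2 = 28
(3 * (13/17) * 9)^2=123201/289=426.30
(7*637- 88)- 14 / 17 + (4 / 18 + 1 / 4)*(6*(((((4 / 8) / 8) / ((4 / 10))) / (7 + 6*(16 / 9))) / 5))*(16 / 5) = 78750869 / 18020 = 4370.19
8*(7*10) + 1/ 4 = 2241/ 4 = 560.25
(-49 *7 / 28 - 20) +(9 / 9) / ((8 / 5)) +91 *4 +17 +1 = 2803 / 8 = 350.38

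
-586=-586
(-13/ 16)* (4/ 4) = -13/ 16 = -0.81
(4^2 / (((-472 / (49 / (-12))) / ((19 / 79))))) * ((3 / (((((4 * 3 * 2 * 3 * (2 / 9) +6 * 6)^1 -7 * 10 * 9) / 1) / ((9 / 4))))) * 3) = -25137 / 21552464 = -0.00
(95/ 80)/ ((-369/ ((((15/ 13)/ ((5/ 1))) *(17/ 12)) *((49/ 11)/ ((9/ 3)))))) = -15827/ 10131264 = -0.00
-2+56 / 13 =30 / 13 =2.31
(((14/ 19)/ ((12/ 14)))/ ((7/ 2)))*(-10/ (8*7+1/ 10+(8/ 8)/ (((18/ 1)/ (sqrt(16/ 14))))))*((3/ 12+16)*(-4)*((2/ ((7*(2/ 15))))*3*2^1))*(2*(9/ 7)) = 318995820000/ 3390485533-631800000*sqrt(14)/ 23733398731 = 93.99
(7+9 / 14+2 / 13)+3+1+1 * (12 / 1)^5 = 45289571 / 182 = 248843.80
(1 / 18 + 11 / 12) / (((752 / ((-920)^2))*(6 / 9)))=462875 / 282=1641.40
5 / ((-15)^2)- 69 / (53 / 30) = -93097 / 2385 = -39.03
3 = 3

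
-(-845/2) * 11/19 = 9295/38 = 244.61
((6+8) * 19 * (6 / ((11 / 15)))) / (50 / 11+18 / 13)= 77805 / 212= 367.00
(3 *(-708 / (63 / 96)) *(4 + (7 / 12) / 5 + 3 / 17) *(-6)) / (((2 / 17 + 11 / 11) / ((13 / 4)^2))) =523956108 / 665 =787903.92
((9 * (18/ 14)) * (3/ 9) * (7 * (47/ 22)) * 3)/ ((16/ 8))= 3807/ 44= 86.52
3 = 3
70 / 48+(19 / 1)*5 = 96.46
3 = 3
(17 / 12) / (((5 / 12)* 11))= 17 / 55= 0.31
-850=-850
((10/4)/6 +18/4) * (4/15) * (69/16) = 1357/240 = 5.65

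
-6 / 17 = -0.35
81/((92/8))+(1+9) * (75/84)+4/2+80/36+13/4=135883/5796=23.44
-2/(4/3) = -3/2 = -1.50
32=32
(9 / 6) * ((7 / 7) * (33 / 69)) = 33 / 46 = 0.72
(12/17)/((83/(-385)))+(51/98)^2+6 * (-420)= -34189835349/13551244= -2523.00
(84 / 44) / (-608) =-21 / 6688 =-0.00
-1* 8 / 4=-2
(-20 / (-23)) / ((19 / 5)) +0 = 100 / 437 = 0.23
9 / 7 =1.29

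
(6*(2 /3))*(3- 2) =4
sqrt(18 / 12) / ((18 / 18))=sqrt(6) / 2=1.22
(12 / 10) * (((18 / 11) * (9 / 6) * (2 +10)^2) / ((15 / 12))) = 93312 / 275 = 339.32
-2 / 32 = -1 / 16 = -0.06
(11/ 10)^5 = 161051/ 100000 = 1.61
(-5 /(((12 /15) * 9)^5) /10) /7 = -3125 /846526464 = -0.00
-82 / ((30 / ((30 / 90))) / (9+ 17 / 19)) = -7708 / 855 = -9.02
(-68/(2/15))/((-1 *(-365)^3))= -102/9725425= -0.00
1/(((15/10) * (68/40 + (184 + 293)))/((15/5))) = 20/4787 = 0.00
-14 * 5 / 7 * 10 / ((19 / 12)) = -1200 / 19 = -63.16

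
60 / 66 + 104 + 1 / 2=2319 / 22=105.41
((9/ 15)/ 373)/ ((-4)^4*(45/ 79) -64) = 237/ 12055360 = 0.00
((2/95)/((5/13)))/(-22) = -13/5225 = -0.00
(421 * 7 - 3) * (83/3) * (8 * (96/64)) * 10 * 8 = 78192640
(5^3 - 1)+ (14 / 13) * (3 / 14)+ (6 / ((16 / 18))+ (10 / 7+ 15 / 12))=12163 / 91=133.66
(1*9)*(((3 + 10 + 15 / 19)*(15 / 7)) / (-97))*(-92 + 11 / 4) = 901935 / 3686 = 244.69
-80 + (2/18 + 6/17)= -12169/153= -79.54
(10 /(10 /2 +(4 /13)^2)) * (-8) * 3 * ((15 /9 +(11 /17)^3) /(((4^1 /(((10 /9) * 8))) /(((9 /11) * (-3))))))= 7722083200 /15510341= 497.87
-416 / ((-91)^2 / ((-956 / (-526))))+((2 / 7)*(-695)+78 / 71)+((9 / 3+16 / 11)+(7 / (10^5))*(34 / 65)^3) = -6672011308755473423 / 34550389310937500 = -193.11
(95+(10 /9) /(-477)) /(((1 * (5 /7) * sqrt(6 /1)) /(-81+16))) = -37112075 * sqrt(6) /25758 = -3529.22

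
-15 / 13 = -1.15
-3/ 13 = -0.23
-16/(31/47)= -752/31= -24.26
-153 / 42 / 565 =-51 / 7910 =-0.01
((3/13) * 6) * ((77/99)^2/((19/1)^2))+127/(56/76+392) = 7896089/24244038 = 0.33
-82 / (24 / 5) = -205 / 12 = -17.08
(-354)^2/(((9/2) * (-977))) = -27848/977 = -28.50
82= 82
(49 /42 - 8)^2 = 1681 /36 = 46.69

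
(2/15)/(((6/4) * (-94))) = -2/2115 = -0.00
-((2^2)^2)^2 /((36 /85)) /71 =-5440 /639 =-8.51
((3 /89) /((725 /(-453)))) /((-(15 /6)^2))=5436 /1613125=0.00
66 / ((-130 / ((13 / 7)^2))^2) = 5577 / 120050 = 0.05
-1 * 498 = -498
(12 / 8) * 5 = 15 / 2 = 7.50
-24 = -24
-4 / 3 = -1.33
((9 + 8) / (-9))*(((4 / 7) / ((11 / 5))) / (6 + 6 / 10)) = -1700 / 22869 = -0.07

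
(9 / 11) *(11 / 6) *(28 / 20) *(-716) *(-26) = 195468 / 5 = 39093.60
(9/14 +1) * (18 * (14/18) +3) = 391/14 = 27.93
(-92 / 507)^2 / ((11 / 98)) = 829472 / 2827539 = 0.29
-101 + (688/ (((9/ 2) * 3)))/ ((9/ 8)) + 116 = 14653/ 243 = 60.30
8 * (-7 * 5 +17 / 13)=-3504 / 13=-269.54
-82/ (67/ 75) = -6150/ 67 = -91.79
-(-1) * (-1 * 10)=-10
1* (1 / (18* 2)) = 1 / 36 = 0.03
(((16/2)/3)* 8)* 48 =1024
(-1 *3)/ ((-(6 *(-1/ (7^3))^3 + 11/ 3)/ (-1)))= -363182463/ 443889659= -0.82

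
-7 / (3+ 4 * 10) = -7 / 43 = -0.16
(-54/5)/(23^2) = -54/2645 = -0.02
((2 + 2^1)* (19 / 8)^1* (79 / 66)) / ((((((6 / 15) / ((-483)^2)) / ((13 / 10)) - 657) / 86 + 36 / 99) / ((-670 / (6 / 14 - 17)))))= -63.19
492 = 492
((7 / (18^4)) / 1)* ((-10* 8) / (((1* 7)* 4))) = -5 / 26244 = -0.00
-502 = -502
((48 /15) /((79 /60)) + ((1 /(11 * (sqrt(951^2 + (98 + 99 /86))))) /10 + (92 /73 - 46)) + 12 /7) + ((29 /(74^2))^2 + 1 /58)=-1424496120119715 /35105314509776 + sqrt(6689683118) /8556571430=-40.58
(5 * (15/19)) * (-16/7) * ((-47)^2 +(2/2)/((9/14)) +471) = -24194.49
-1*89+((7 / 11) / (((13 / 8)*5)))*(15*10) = -11047 / 143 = -77.25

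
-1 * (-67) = 67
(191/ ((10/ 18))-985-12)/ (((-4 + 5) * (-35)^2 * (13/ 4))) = -13064/ 79625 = -0.16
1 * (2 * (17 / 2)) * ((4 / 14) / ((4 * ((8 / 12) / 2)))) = 51 / 14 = 3.64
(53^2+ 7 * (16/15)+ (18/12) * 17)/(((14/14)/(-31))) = -2643029/30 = -88100.97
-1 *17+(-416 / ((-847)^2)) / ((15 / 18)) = -60982261 / 3587045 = -17.00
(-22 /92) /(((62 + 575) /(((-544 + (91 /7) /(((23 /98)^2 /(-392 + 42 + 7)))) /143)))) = 0.21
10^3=1000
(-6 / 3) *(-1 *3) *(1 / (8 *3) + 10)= 241 / 4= 60.25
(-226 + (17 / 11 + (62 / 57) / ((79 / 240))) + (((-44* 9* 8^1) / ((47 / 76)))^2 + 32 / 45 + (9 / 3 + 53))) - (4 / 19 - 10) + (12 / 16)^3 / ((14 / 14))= 2756518066111702177 / 105041661120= 26242140.85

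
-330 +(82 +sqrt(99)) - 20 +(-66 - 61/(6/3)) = -729/2 +3 * sqrt(11) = -354.55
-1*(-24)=24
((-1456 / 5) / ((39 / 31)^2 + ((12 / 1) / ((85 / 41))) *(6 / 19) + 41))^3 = -11539098163836112088687104 / 40931474299434993871351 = -281.91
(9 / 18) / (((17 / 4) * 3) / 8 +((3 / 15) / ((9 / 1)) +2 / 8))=720 / 2687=0.27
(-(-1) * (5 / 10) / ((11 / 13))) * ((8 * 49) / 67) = 2548 / 737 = 3.46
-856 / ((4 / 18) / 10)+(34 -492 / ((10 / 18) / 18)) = -272134 / 5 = -54426.80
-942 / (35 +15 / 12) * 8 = -30144 / 145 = -207.89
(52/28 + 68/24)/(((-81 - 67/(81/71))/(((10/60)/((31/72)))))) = -15957/1228003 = -0.01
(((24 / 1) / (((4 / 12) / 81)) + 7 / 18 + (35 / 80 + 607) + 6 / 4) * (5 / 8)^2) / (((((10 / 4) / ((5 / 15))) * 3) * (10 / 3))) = 927551 / 27648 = 33.55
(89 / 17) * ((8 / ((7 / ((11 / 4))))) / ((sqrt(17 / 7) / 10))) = 19580 * sqrt(119) / 2023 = 105.58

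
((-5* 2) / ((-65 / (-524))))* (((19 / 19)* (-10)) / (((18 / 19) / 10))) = 995600 / 117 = 8509.40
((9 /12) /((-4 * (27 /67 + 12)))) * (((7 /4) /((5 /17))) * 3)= -23919 /88640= -0.27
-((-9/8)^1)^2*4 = -5.06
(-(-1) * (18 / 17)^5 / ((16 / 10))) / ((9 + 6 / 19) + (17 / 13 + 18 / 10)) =1458510300 / 21784865951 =0.07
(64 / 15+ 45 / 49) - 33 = -20444 / 735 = -27.81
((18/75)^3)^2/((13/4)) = 186624/3173828125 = 0.00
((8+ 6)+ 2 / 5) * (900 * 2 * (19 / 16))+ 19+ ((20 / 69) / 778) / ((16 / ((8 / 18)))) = 14880167267 / 483138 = 30799.00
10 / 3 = 3.33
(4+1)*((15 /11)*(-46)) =-3450 /11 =-313.64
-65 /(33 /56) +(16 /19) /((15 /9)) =-109.80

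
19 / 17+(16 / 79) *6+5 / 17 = 3528 / 1343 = 2.63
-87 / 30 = -29 / 10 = -2.90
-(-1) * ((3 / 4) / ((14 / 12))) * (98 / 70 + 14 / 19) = 261 / 190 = 1.37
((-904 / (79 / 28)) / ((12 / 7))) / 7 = -26.70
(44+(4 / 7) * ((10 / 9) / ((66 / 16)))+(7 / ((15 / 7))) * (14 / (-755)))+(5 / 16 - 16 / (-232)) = 161958424753 / 3641576400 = 44.47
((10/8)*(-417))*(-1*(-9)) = -18765/4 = -4691.25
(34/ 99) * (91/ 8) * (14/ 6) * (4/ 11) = 10829/ 3267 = 3.31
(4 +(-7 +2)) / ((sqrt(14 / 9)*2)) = -3*sqrt(14) / 28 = -0.40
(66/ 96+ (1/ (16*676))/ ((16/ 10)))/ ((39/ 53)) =1051043/ 1124864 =0.93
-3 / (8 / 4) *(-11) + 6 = 45 / 2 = 22.50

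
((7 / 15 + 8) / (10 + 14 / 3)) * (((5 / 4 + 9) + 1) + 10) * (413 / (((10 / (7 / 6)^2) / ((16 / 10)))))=43691683 / 39600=1103.33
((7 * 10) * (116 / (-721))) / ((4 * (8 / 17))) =-2465 / 412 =-5.98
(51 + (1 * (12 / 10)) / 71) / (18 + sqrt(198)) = 18111 / 2485-6037 * sqrt(22) / 4970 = 1.59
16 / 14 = 8 / 7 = 1.14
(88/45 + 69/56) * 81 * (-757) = -54728829/280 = -195460.10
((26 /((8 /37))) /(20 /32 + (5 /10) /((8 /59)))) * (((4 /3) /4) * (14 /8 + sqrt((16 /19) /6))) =3848 * sqrt(114) /11799 + 3367 /207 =19.75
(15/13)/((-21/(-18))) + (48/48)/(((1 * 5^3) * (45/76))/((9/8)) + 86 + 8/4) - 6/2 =-532997/265902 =-2.00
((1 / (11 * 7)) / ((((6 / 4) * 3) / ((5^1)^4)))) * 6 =2500 / 231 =10.82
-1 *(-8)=8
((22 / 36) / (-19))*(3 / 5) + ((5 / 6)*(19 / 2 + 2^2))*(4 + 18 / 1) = 70532 / 285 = 247.48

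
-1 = -1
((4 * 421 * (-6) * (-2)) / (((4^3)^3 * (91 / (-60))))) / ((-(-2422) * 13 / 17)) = -0.00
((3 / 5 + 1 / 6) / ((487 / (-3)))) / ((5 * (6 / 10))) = -23 / 14610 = -0.00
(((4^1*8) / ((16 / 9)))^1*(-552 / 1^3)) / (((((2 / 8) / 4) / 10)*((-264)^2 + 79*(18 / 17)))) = -22.78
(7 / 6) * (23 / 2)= 161 / 12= 13.42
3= 3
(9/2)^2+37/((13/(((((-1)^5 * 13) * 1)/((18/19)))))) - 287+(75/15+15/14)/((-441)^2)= -305.81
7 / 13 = 0.54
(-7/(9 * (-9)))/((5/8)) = 0.14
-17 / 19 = -0.89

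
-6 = -6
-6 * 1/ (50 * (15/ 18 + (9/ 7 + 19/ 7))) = -0.02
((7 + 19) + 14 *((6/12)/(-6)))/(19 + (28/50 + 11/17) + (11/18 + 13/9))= 189975/170309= 1.12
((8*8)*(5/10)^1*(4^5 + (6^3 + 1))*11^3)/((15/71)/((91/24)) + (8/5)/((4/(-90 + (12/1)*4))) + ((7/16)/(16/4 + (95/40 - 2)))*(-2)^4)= -3490206.75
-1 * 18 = -18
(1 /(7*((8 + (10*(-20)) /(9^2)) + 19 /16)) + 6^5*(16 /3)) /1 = 2527678224 /60949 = 41472.02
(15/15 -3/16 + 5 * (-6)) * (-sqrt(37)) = 177.54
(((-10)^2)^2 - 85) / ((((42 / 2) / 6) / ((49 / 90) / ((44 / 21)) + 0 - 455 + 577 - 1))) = 105801643 / 308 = 343511.83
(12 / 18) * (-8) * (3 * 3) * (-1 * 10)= 480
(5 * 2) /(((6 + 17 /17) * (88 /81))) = 405 /308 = 1.31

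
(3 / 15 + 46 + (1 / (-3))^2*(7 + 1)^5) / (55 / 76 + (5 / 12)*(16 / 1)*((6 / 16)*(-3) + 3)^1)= 12609844 / 45225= 278.82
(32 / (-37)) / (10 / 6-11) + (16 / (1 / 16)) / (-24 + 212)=1.45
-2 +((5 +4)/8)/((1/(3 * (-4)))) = -31/2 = -15.50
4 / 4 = 1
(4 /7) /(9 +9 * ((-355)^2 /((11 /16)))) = 0.00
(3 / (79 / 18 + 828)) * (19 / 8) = 513 / 59932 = 0.01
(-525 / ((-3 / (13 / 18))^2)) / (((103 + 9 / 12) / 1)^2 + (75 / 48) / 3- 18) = -29575 / 10445679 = -0.00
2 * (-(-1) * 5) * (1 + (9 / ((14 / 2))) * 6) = 610 / 7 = 87.14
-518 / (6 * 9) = -259 / 27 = -9.59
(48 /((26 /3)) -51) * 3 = -1773 /13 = -136.38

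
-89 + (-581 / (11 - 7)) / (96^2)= -3281477 / 36864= -89.02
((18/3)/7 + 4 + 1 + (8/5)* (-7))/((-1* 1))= 187/35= 5.34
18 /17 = 1.06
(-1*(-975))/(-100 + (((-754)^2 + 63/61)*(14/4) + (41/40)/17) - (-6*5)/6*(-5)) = 40443000/82532120321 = 0.00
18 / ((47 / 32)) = 576 / 47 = 12.26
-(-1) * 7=7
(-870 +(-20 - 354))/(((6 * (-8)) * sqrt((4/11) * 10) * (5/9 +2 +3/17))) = 15861 * sqrt(110)/33440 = 4.97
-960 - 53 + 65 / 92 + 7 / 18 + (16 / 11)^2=-101168729 / 100188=-1009.79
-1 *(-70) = 70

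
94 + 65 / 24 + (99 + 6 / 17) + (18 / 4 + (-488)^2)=97244581 / 408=238344.56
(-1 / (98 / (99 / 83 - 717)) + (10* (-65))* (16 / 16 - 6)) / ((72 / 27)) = 4967796 / 4067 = 1221.49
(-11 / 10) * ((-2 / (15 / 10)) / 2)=11 / 15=0.73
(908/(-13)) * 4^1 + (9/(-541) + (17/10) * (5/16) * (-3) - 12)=-65940283/225056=-293.00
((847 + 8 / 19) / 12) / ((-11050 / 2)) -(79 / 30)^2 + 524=976997069 / 1889550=517.05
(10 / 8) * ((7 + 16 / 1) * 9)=1035 / 4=258.75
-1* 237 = -237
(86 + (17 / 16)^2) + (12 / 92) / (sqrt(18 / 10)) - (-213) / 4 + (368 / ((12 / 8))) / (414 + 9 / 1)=sqrt(5) / 23 + 45792469 / 324864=141.06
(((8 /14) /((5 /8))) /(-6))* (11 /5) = -176 /525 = -0.34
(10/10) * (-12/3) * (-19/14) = 38/7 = 5.43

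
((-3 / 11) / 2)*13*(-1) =1.77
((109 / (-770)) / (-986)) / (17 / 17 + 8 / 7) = 109 / 1626900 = 0.00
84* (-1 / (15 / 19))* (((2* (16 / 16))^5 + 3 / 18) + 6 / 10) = -261478 / 75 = -3486.37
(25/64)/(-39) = -0.01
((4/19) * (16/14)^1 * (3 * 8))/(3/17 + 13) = 408/931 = 0.44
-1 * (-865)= 865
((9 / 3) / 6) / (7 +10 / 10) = 1 / 16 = 0.06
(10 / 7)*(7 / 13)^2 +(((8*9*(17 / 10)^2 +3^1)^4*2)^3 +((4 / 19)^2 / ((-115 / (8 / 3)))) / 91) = 109919856915691153764438214137491724636433192275321146 / 1756390750408172607421875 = 62582803336983281053268660000.00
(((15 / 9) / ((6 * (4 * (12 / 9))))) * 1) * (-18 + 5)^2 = 845 / 96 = 8.80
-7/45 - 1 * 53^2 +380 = -109312/45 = -2429.16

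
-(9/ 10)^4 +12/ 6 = 13439/ 10000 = 1.34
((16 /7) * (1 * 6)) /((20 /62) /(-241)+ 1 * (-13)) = -1.05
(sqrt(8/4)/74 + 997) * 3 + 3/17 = 3 * sqrt(2)/74 + 50850/17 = 2991.23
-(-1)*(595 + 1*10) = 605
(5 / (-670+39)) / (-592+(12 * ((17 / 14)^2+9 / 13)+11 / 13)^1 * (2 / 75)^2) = 17915625 / 1338440344552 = 0.00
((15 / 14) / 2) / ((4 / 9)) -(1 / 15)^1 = 1913 / 1680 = 1.14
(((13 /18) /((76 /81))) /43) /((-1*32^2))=-117 /6692864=-0.00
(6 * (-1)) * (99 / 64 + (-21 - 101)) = 23127 / 32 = 722.72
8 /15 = 0.53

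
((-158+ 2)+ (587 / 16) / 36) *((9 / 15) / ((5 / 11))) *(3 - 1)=-981959 / 2400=-409.15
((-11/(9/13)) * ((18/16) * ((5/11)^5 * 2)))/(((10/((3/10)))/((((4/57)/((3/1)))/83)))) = -1625/277066284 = -0.00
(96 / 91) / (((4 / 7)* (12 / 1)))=2 / 13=0.15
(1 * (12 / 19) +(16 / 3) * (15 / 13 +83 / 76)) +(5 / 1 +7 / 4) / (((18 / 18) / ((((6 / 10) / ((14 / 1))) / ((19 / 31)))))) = 2714249 / 207480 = 13.08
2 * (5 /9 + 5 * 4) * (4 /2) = 740 /9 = 82.22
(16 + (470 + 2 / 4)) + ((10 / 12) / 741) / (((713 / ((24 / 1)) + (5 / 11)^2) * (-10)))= 486.50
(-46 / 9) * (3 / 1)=-46 / 3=-15.33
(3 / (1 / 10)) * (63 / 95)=378 / 19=19.89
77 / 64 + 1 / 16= 1.27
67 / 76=0.88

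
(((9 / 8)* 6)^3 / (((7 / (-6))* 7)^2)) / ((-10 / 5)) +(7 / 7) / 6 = -493025 / 230496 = -2.14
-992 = -992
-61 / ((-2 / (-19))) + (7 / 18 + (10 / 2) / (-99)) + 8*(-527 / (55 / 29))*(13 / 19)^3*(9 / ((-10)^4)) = -579.80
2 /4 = 1 /2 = 0.50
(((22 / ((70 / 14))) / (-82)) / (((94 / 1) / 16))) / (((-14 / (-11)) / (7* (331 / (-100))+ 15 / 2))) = 189607 / 1686125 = 0.11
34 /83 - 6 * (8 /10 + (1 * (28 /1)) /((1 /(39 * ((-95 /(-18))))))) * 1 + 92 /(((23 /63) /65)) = -7554822 /415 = -18204.39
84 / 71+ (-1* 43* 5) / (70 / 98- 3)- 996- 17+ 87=-943737 / 1136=-830.75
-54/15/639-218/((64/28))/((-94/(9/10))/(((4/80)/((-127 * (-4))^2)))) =-15524642683/2755710617600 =-0.01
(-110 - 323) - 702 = -1135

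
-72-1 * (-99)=27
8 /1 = 8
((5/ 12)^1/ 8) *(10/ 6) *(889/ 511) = 3175/ 21024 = 0.15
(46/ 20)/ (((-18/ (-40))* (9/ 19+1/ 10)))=8.91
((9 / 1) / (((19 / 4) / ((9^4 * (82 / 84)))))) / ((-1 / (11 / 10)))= -8877033 / 665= -13348.92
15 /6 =5 /2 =2.50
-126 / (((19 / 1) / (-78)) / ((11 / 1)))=108108 / 19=5689.89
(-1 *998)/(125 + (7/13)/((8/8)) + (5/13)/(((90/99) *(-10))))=-259480/32629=-7.95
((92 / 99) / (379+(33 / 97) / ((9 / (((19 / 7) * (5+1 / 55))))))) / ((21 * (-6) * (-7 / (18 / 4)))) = 11155 / 892897929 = 0.00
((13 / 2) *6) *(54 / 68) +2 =32.97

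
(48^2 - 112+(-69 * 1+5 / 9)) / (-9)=-19112 / 81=-235.95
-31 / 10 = -3.10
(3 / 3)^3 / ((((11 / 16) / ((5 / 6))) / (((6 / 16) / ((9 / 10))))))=50 / 99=0.51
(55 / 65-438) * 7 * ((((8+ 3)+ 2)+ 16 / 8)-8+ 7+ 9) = -914963 / 13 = -70381.77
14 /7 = 2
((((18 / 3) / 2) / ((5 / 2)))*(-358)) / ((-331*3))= 716 / 1655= 0.43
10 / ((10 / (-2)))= -2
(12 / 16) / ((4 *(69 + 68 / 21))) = 63 / 24272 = 0.00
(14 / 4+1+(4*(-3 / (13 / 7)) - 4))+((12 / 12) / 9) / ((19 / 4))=-26401 / 4446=-5.94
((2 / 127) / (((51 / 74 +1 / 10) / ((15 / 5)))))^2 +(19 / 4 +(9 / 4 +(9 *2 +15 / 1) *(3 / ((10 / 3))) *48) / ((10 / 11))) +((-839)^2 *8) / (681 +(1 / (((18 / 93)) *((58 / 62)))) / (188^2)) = 708754087015391260188029 / 71993836296274915400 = 9844.65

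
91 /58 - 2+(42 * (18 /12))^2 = 230177 /58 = 3968.57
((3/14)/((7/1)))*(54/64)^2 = 2187/100352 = 0.02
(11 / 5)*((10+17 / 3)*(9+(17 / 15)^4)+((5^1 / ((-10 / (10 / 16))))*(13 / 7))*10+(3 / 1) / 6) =15113179367 / 42525000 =355.40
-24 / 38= -12 / 19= -0.63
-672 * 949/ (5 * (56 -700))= 22776/ 115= 198.05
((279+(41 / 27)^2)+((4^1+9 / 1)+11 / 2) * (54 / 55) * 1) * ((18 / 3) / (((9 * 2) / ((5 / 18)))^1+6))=12007231 / 473121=25.38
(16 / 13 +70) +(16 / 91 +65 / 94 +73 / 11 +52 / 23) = 175286985 / 2164162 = 81.00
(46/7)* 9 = 414/7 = 59.14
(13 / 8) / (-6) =-13 / 48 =-0.27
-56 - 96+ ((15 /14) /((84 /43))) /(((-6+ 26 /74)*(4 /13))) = -49915639 /327712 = -152.32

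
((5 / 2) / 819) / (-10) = -1 / 3276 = -0.00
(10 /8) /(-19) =-5 /76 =-0.07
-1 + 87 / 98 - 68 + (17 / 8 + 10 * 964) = 3753013 / 392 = 9574.01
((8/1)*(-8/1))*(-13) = 832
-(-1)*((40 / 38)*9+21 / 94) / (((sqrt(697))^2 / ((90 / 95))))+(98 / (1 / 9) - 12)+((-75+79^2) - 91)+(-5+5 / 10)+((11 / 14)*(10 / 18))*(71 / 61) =315450773181959 / 45447314157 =6941.02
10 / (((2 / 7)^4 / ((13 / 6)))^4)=4745828649991870805 / 42467328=111752466507.71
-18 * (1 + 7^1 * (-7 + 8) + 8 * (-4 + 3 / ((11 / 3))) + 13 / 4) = 5625 / 22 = 255.68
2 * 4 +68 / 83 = 8.82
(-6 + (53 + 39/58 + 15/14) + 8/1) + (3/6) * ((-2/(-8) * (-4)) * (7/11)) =251997/4466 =56.43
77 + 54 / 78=1010 / 13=77.69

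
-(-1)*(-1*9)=-9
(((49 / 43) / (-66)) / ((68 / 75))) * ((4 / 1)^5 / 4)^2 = -10035200 / 8041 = -1248.00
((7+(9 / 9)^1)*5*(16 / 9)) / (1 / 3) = 640 / 3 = 213.33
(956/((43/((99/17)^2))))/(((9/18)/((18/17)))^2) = 12143203776/3591403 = 3381.19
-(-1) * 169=169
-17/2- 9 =-35/2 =-17.50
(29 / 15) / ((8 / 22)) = 319 / 60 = 5.32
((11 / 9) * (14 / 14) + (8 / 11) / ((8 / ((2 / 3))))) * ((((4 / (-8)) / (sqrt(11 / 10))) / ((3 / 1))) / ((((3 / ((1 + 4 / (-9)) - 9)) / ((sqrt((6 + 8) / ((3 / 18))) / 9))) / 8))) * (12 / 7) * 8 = 2470912 * sqrt(2310) / 1852389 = 64.11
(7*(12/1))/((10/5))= 42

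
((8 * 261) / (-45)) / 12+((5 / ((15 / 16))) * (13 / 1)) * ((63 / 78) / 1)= 52.13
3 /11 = 0.27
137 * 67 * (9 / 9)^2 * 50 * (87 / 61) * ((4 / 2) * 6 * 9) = 70693347.54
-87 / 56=-1.55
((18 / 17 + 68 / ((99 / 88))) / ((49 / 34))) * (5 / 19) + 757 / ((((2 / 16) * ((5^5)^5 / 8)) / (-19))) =28043985366813576092452 / 2497136592864990234375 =11.23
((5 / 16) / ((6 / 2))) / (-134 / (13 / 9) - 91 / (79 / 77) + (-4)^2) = -5135 / 8156784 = -0.00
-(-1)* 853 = 853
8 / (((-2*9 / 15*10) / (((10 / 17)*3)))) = -20 / 17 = -1.18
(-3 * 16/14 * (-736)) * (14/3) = 11776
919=919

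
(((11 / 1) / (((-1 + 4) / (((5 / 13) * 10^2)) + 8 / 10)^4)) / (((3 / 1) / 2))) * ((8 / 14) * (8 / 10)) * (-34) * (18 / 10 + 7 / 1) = -1316480000000000 / 779969060661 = -1687.86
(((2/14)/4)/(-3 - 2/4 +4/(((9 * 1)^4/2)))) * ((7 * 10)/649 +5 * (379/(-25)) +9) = 709952688/1042868365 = 0.68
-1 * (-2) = 2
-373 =-373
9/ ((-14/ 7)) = -9/ 2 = -4.50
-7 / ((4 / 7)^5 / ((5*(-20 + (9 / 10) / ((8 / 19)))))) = 168120421 / 16384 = 10261.26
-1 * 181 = -181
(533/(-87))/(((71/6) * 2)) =-533/2059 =-0.26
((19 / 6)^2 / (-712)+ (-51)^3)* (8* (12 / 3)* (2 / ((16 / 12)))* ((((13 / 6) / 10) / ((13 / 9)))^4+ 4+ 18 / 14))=-20130583757379631 / 598080000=-33658680.71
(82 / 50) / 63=0.03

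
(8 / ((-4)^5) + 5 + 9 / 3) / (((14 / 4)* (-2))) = -1023 / 896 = -1.14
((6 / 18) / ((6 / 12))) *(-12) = -8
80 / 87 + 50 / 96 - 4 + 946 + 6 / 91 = 119515831 / 126672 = 943.51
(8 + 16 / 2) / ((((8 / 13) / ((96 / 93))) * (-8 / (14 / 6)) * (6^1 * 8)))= -91 / 558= -0.16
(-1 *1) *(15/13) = -15/13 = -1.15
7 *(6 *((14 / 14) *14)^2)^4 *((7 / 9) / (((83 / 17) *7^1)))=304688207995.37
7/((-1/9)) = -63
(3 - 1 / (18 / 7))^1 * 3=47 / 6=7.83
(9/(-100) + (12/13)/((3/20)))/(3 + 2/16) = 15766/8125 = 1.94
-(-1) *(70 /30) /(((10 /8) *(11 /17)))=476 /165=2.88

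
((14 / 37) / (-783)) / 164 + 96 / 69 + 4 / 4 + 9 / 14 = 580245110 / 191237571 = 3.03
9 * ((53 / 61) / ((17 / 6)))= 2.76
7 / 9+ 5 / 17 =164 / 153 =1.07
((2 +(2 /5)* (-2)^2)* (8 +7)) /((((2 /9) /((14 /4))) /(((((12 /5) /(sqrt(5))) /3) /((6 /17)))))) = 9639* sqrt(5) /25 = 862.14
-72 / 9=-8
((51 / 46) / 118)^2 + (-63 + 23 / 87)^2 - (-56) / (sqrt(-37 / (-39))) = 56* sqrt(1443) / 37 + 877701317735545 / 223006839696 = 3993.25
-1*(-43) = 43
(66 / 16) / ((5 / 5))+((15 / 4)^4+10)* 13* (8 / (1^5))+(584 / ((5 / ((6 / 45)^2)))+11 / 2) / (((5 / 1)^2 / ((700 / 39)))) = 21615.97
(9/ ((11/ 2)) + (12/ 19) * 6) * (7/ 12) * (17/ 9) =2499/ 418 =5.98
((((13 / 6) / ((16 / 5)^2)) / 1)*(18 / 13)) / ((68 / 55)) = 4125 / 17408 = 0.24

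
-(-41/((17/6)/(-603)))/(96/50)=-618075/136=-4544.67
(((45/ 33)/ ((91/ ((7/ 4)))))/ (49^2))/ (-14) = -0.00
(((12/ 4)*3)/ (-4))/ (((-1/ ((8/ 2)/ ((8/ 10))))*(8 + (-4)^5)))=-45/ 4064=-0.01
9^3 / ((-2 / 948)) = -345546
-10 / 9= -1.11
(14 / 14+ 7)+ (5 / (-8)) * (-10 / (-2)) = 39 / 8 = 4.88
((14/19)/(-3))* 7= -98/57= -1.72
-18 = -18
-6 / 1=-6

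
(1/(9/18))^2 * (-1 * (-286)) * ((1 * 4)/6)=2288/3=762.67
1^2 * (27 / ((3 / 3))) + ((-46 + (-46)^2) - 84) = 2013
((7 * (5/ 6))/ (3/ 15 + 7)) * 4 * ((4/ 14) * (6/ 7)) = 50/ 63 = 0.79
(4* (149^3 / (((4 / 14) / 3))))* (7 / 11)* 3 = 265237365.27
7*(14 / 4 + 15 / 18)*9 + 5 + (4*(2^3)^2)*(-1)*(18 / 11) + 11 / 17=-26229 / 187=-140.26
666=666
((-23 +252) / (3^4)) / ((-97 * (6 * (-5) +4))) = 229 / 204282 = 0.00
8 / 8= 1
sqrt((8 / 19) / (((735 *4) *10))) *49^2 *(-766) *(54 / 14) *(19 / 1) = -337806 *sqrt(57) / 5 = -510075.87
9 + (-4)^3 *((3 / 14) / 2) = 15 / 7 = 2.14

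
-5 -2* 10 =-25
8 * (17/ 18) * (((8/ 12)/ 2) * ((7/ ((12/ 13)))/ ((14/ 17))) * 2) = 3757/ 81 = 46.38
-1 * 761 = -761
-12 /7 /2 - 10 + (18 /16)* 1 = -545 /56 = -9.73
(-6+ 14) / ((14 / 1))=4 / 7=0.57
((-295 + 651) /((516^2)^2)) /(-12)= -89 /212676772608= -0.00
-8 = -8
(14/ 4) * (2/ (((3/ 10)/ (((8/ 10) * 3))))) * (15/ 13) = 840/ 13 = 64.62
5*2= 10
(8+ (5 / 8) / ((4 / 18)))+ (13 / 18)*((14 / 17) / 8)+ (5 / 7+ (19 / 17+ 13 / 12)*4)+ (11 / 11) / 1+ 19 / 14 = 390053 / 17136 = 22.76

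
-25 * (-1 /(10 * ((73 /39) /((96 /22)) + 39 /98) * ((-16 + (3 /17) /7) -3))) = -13644540 /85635779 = -0.16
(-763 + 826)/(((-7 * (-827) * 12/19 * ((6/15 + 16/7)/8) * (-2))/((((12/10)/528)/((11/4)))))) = -399/18812596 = -0.00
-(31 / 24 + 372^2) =-3321247 / 24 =-138385.29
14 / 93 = 0.15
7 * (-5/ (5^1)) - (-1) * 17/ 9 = -46/ 9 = -5.11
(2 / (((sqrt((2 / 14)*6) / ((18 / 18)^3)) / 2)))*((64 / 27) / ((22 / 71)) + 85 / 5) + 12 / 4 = 3 + 14642*sqrt(42) / 891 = 109.50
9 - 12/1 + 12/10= -9/5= -1.80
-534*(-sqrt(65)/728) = 267*sqrt(65)/364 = 5.91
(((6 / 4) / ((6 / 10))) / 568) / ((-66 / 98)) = -245 / 37488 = -0.01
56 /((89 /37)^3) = 2836568 /704969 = 4.02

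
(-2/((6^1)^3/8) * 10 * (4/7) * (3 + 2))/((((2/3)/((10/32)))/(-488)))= 30500/63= 484.13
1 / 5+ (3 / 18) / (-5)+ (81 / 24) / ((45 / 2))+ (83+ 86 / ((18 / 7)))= 21017 / 180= 116.76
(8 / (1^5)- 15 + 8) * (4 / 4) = 1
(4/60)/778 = 1/11670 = 0.00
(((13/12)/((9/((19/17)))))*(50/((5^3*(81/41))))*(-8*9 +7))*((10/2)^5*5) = -2057046875/74358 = -27664.10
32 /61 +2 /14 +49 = 21208 /427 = 49.67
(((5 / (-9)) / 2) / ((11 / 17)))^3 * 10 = -3070625 / 3881196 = -0.79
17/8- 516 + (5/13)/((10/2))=-53435/104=-513.80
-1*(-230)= 230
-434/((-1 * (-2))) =-217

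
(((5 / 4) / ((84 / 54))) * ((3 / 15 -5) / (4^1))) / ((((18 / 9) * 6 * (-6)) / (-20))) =-0.27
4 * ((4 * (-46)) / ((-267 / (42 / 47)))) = 10304 / 4183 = 2.46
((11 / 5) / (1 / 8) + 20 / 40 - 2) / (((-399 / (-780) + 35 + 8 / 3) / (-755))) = -9481290 / 29779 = -318.39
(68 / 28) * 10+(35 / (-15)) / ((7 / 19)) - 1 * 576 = -11719 / 21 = -558.05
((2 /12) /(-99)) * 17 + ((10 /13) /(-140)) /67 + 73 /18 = 14583727 /3621618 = 4.03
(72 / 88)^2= 81 / 121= 0.67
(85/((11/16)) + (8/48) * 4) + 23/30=41273/330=125.07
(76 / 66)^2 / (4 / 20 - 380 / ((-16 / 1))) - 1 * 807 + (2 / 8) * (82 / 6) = -1676580391 / 2086524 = -803.53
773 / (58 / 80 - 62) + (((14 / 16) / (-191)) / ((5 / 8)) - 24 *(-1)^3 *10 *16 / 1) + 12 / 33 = 98555738693 / 25747755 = 3827.74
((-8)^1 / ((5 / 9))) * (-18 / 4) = 64.80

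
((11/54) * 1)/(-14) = -11/756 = -0.01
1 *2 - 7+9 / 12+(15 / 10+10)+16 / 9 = 325 / 36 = 9.03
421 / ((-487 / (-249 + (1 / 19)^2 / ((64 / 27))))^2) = 13933206228818781 / 126599582715904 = 110.06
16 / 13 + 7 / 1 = 107 / 13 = 8.23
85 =85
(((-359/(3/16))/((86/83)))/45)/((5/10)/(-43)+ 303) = -476752/3517695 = -0.14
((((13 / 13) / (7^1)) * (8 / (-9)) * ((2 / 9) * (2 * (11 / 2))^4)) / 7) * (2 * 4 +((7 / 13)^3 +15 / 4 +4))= -1169464516 / 1245699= -938.80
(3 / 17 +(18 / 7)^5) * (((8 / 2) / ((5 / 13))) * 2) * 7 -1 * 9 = 3344163243 / 204085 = 16386.13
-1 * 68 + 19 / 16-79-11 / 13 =-146.66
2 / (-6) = -1 / 3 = -0.33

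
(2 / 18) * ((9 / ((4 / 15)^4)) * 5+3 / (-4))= 759311 / 768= 988.69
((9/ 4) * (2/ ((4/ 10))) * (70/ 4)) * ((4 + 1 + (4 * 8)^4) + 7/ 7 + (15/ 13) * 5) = 21469834575/ 104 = 206440717.07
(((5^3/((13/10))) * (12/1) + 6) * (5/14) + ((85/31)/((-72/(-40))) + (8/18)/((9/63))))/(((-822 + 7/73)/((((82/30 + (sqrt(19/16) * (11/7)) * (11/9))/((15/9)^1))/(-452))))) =0.00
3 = 3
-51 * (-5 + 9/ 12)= 867/ 4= 216.75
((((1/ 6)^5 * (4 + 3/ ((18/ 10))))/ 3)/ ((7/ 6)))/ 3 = 17/ 244944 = 0.00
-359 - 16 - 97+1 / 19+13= -8720 / 19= -458.95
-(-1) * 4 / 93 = 4 / 93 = 0.04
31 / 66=0.47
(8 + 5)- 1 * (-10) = 23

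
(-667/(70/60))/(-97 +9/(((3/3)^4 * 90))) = 13340/2261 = 5.90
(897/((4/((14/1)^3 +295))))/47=2725983/188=14499.91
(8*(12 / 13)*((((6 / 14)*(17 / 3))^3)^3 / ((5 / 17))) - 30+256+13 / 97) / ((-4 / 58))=-546083640585043877 / 508858984270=-1073153.19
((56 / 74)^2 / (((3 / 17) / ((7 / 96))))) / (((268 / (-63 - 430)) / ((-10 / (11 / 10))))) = 71867075 / 18161154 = 3.96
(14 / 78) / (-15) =-7 / 585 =-0.01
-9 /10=-0.90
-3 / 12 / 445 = -0.00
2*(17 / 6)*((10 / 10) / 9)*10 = 170 / 27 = 6.30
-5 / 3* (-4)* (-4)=-80 / 3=-26.67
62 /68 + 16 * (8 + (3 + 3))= 7647 /34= 224.91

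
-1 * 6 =-6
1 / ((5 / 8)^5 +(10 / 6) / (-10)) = -98304 / 7009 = -14.03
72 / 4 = 18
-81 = -81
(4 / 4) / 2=1 / 2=0.50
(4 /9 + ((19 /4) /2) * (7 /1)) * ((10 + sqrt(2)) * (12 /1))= 1229 * sqrt(2) /6 + 6145 /3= 2338.01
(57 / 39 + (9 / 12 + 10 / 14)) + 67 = 25453 / 364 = 69.93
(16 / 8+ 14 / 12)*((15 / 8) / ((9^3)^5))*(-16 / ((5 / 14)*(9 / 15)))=-1330 / 617673396283947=-0.00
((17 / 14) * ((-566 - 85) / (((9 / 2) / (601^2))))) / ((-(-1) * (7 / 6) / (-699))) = 266113391946 / 7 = 38016198849.43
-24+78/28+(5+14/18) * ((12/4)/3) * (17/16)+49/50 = -88801/6300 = -14.10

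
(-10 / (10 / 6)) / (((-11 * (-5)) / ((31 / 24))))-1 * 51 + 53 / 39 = -49.78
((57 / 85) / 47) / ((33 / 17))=19 / 2585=0.01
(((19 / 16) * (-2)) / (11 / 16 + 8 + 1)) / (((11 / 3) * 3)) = -38 / 1705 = -0.02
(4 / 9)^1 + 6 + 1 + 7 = 130 / 9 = 14.44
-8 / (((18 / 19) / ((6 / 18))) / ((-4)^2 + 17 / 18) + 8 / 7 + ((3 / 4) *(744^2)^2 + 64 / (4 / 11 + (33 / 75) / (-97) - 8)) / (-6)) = 49607993190 / 237499897697429670427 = 0.00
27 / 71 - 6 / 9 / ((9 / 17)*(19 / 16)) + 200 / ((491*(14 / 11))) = -45079501 / 125185851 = -0.36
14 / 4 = 7 / 2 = 3.50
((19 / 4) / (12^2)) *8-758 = -54557 / 72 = -757.74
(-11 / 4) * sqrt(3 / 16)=-11 * sqrt(3) / 16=-1.19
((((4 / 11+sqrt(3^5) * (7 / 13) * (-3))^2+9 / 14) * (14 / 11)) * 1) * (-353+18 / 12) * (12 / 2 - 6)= 0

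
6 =6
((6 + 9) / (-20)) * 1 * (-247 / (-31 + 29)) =-741 / 8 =-92.62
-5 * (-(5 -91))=-430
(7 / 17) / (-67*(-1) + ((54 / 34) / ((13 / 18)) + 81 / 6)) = 182 / 36553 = 0.00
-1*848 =-848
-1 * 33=-33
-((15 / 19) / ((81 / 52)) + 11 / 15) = -3181 / 2565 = -1.24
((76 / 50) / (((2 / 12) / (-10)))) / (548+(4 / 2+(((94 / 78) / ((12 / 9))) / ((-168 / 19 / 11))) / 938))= -3736631808 / 22534462885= -0.17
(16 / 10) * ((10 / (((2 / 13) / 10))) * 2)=2080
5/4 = 1.25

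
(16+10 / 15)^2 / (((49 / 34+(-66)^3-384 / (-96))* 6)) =-42500 / 263916333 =-0.00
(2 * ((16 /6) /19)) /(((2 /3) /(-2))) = -16 /19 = -0.84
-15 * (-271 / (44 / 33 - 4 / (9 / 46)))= -36585 / 172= -212.70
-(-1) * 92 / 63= 92 / 63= 1.46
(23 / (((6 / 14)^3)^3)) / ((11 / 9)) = 928132961 / 24057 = 38580.58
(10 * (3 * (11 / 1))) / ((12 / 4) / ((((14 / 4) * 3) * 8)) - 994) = -3080 / 9277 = -0.33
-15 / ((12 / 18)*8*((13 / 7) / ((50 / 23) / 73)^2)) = -0.00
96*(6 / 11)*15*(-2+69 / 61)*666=-304974720 / 671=-454507.78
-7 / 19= -0.37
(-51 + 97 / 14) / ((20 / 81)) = -178.49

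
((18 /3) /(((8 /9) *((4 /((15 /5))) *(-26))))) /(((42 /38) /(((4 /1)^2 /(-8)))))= 513 /1456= 0.35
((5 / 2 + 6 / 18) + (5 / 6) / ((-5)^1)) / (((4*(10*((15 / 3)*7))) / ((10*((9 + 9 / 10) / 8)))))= 33 / 1400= 0.02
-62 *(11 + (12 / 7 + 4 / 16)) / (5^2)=-11253 / 350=-32.15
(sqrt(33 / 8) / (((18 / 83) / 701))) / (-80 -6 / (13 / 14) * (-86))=756379 * sqrt(66) / 445248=13.80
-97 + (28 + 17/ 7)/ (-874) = -593659/ 6118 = -97.03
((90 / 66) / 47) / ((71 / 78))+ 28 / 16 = 261629 / 146828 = 1.78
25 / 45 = 5 / 9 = 0.56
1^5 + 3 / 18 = 7 / 6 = 1.17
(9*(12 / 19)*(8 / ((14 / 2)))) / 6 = 144 / 133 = 1.08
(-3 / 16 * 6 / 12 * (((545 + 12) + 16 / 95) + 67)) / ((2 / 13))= -72267 / 190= -380.35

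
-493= -493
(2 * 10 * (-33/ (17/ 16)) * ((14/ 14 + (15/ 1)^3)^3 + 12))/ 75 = -27088189137152/ 85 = -318684578084.14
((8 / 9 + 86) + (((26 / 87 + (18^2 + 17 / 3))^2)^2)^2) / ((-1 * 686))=-632666656067721222529162018669271 / 3088521353621214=-204844514131636292.60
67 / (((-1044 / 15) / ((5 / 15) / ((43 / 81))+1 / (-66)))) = -582565 / 987624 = -0.59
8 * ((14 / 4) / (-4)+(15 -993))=-7831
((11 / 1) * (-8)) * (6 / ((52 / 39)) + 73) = -6820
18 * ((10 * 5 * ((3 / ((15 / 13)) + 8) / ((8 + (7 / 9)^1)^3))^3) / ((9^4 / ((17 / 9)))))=597790582164 / 599257979913091595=0.00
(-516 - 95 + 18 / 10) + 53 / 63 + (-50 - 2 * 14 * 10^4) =-88407383 / 315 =-280658.36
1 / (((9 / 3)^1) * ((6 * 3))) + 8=8.02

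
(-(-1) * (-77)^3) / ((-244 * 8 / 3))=1369599 / 1952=701.64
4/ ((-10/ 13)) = -26/ 5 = -5.20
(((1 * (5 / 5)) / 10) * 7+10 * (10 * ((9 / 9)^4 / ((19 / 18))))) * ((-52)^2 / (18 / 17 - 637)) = -416768872 / 1027045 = -405.79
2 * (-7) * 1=-14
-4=-4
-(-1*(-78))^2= -6084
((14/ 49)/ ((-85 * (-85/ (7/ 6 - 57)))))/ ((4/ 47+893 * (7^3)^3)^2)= -148003/ 87046336089508347323983416345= -0.00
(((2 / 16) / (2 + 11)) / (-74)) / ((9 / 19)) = -19 / 69264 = -0.00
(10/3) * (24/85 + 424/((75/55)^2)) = 1746496/2295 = 761.00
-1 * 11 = -11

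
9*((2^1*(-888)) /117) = -1776 /13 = -136.62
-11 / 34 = -0.32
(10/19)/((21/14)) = 20/57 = 0.35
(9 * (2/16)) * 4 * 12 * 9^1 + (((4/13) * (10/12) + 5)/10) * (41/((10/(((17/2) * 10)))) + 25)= 35481/52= 682.33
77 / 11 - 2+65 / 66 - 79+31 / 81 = -129431 / 1782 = -72.63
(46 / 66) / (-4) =-23 / 132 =-0.17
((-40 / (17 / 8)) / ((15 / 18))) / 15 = -128 / 85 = -1.51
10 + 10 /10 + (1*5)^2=36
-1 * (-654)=654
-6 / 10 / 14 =-3 / 70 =-0.04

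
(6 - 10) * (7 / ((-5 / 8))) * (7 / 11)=1568 / 55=28.51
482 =482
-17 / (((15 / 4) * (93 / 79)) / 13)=-69836 / 1395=-50.06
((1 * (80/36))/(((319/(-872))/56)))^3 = -931544321490944000/23664622311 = -39364428.02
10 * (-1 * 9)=-90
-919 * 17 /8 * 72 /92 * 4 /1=-140607 /23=-6113.35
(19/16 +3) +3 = 7.19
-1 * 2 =-2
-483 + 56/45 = -21679/45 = -481.76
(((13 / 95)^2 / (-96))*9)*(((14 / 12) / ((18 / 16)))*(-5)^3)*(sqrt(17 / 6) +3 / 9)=5915 / 77976 +5915*sqrt(102) / 155952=0.46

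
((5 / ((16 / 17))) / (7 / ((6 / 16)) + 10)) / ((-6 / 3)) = -255 / 2752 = -0.09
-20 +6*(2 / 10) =-94 / 5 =-18.80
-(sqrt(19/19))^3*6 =-6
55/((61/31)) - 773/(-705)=1249178/43005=29.05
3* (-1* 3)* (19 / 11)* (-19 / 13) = 3249 / 143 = 22.72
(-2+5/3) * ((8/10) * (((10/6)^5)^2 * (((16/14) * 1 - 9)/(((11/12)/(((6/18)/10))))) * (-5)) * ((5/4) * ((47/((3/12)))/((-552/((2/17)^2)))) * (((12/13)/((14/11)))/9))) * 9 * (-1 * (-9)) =201953125000/83340557937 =2.42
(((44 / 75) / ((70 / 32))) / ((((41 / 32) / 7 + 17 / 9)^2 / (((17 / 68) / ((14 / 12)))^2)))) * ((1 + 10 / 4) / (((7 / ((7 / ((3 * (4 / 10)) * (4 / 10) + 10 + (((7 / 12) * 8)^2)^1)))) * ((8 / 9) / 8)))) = 886837248 / 316581784705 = 0.00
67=67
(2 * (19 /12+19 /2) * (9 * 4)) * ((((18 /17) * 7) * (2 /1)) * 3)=35487.53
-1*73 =-73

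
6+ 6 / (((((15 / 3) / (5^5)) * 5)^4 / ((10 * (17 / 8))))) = 62255859387 / 2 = 31127929693.50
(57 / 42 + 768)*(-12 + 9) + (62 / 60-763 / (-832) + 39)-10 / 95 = -3763232887 / 1659840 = -2267.23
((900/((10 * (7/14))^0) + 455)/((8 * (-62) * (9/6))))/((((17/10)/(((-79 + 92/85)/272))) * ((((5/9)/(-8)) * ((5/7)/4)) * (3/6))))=-37691493/761515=-49.50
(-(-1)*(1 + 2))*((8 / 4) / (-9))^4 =16 / 2187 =0.01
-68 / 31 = -2.19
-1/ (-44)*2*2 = 1/ 11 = 0.09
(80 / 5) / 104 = 2 / 13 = 0.15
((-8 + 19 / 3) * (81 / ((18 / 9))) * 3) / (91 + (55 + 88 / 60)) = -6075 / 4424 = -1.37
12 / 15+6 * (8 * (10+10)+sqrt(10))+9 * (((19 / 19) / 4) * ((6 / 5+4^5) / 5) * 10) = 6 * sqrt(10)+27871 / 5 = 5593.17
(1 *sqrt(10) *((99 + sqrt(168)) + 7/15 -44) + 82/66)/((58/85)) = 3485/1914 + 170 *sqrt(105)/29 + 7072 *sqrt(10)/87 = 318.94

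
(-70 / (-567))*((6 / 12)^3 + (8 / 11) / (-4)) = -25 / 3564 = -0.01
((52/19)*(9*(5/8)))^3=200201625/54872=3648.52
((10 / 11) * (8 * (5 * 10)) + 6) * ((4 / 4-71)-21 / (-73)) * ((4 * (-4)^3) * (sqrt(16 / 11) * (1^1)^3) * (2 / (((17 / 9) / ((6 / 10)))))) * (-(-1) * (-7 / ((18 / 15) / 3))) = -4004622526464 * sqrt(11) / 150161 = -88450598.67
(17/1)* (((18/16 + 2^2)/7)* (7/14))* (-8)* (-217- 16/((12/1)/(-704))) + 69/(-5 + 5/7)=-3774203/105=-35944.79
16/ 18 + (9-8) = 17/ 9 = 1.89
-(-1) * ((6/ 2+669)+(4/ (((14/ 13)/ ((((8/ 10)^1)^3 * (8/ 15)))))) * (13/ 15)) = 132473056/ 196875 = 672.88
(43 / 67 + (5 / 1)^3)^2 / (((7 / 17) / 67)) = 1204666308 / 469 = 2568584.88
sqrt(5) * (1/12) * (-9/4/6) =-sqrt(5)/32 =-0.07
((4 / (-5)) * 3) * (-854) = 10248 / 5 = 2049.60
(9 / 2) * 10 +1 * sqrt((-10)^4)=145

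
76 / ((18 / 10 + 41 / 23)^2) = 251275 / 42436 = 5.92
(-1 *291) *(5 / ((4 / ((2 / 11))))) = -1455 / 22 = -66.14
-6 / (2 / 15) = -45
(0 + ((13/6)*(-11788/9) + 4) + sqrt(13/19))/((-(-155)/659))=-50422726/4185 + 659*sqrt(247)/2945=-12044.92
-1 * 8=-8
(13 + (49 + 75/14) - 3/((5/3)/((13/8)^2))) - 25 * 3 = -27767/2240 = -12.40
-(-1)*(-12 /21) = -4 /7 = -0.57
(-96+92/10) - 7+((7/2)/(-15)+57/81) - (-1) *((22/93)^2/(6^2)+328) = 182670973/778410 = 234.67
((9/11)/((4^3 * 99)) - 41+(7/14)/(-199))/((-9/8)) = 21062323/577896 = 36.45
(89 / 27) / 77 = 0.04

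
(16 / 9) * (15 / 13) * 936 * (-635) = -1219200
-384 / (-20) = 96 / 5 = 19.20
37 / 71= 0.52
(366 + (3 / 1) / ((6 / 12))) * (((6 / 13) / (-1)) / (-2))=1116 / 13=85.85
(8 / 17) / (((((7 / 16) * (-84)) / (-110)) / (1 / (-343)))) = -3520 / 857157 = -0.00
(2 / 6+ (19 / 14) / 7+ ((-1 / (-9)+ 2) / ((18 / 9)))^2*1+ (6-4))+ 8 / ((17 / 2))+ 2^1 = 1776587 / 269892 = 6.58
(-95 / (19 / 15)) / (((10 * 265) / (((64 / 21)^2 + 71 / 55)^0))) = -3 / 106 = -0.03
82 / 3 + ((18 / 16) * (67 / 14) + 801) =833.72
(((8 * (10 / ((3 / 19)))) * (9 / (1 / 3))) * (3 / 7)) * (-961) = -39439440 / 7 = -5634205.71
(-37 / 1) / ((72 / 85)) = -3145 / 72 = -43.68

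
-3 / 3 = -1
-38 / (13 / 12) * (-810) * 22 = 8125920 / 13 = 625070.77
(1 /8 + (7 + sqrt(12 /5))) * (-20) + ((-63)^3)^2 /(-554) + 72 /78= -406403274177 /3601 -8 * sqrt(15)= -112858479.80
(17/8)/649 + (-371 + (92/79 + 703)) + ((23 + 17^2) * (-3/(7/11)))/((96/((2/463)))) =442810170667/1329354488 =333.10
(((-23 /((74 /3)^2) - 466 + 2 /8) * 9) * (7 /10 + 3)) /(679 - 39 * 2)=-11477943 /444740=-25.81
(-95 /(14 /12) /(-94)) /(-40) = -57 /2632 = -0.02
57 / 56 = 1.02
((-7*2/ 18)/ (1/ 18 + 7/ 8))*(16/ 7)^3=-32768/ 3283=-9.98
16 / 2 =8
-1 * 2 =-2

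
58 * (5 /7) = 41.43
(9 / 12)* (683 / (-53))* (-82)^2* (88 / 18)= -50517412 / 159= -317719.57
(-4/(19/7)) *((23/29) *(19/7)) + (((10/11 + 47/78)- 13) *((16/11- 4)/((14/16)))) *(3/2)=2142108/45617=46.96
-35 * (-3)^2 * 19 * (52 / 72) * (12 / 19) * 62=-169260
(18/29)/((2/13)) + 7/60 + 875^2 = 765629.15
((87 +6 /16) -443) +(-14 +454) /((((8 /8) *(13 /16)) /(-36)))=-2064505 /104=-19851.01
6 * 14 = 84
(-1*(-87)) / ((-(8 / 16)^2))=-348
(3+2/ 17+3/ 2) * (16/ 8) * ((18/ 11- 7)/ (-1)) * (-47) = -435361/ 187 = -2328.13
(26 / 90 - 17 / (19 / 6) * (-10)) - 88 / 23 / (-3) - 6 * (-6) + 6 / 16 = 14414203 / 157320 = 91.62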